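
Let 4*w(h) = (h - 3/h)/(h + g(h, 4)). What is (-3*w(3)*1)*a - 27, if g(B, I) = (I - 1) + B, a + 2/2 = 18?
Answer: -179/6 ≈ -29.833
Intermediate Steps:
a = 17 (a = -1 + 18 = 17)
g(B, I) = -1 + B + I (g(B, I) = (-1 + I) + B = -1 + B + I)
w(h) = (h - 3/h)/(4*(3 + 2*h)) (w(h) = ((h - 3/h)/(h + (-1 + h + 4)))/4 = ((h - 3/h)/(h + (3 + h)))/4 = ((h - 3/h)/(3 + 2*h))/4 = (h - 3/h)/(4*(3 + 2*h)))
(-3*w(3)*1)*a - 27 = (-3*(-3 + 3²)/(4*3*(3 + 2*3))*1)*17 - 27 = (-3*(-3 + 9)/(4*3*(3 + 6))*1)*17 - 27 = (-3*6/(4*3*9)*1)*17 - 27 = (-3*1/18*1)*17 - 27 = -⅙*1*17 - 27 = -⅙*17 - 27 = -17/6 - 27 = -179/6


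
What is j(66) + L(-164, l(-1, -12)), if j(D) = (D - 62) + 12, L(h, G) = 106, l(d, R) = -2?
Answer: 122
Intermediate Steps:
j(D) = -50 + D (j(D) = (-62 + D) + 12 = -50 + D)
j(66) + L(-164, l(-1, -12)) = (-50 + 66) + 106 = 16 + 106 = 122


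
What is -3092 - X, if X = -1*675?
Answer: -2417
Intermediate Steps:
X = -675
-3092 - X = -3092 - 1*(-675) = -3092 + 675 = -2417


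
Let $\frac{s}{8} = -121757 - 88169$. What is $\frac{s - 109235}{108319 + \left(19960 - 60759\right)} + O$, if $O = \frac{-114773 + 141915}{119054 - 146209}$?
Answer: $- \frac{10080645701}{366701120} \approx -27.49$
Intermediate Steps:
$s = -1679408$ ($s = 8 \left(-121757 - 88169\right) = 8 \left(-209926\right) = -1679408$)
$O = - \frac{27142}{27155}$ ($O = \frac{27142}{-27155} = 27142 \left(- \frac{1}{27155}\right) = - \frac{27142}{27155} \approx -0.99952$)
$\frac{s - 109235}{108319 + \left(19960 - 60759\right)} + O = \frac{-1679408 - 109235}{108319 + \left(19960 - 60759\right)} - \frac{27142}{27155} = - \frac{1788643}{108319 - 40799} - \frac{27142}{27155} = - \frac{1788643}{67520} - \frac{27142}{27155} = - \frac{10080645701}{366701120}$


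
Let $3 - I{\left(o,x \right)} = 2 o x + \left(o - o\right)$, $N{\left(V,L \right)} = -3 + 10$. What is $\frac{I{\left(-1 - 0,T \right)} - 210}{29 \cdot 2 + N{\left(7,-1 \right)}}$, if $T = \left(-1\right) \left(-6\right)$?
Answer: $-3$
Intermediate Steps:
$N{\left(V,L \right)} = 7$
$T = 6$
$I{\left(o,x \right)} = 3 - 2 o x$ ($I{\left(o,x \right)} = 3 - \left(2 o x + \left(o - o\right)\right) = 3 - \left(2 o x + 0\right) = 3 - 2 o x$)
$\frac{I{\left(-1 - 0,T \right)} - 210}{29 \cdot 2 + N{\left(7,-1 \right)}} = \frac{\left(3 - 2 \left(-1 - 0\right) 6\right) - 210}{29 \cdot 2 + 7} = \frac{\left(3 - 2 \left(-1 + 0\right) 6\right) - 210}{58 + 7} = \frac{\left(3 - \left(-2\right) 6\right) - 210}{65} = \left(\left(3 + 12\right) - 210\right) \frac{1}{65} = \left(15 - 210\right) \frac{1}{65} = \left(-195\right) \frac{1}{65} = -3$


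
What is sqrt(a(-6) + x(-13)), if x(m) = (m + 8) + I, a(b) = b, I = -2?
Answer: I*sqrt(13) ≈ 3.6056*I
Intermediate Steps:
x(m) = 6 + m (x(m) = (m + 8) - 2 = (8 + m) - 2 = 6 + m)
sqrt(a(-6) + x(-13)) = sqrt(-6 + (6 - 13)) = sqrt(-6 - 7) = sqrt(-13) = I*sqrt(13)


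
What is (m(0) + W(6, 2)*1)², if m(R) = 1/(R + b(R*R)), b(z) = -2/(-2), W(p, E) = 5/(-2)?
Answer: 9/4 ≈ 2.2500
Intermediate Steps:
W(p, E) = -5/2 (W(p, E) = 5*(-½) = -5/2)
b(z) = 1 (b(z) = -2*(-½) = 1)
m(R) = 1/(1 + R) (m(R) = 1/(R + 1) = 1/(1 + R))
(m(0) + W(6, 2)*1)² = (1/(1 + 0) - 5/2*1)² = (1/1 - 5/2)² = (1 - 5/2)² = (-3/2)² = 9/4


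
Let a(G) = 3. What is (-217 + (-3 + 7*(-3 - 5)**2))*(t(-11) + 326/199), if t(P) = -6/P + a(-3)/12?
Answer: 1214613/2189 ≈ 554.87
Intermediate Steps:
t(P) = 1/4 - 6/P (t(P) = -6/P + 3/12 = -6/P + 3*(1/12) = -6/P + 1/4 = 1/4 - 6/P)
(-217 + (-3 + 7*(-3 - 5)**2))*(t(-11) + 326/199) = (-217 + (-3 + 7*(-3 - 5)**2))*((1/4)*(-24 - 11)/(-11) + 326/199) = (-217 + (-3 + 7*(-8)**2))*((1/4)*(-1/11)*(-35) + 326*(1/199)) = (-217 + (-3 + 7*64))*(35/44 + 326/199) = (-217 + (-3 + 448))*(21309/8756) = (-217 + 445)*(21309/8756) = 228*(21309/8756) = 1214613/2189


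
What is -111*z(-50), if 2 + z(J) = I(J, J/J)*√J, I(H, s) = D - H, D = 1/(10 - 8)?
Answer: 222 - 56055*I*√2/2 ≈ 222.0 - 39637.0*I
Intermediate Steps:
D = ½ (D = 1/2 = ½ ≈ 0.50000)
I(H, s) = ½ - H
z(J) = -2 + √J*(½ - J) (z(J) = -2 + (½ - J)*√J = -2 + √J*(½ - J))
-111*z(-50) = -111*(-2 + √(-50)*(½ - 1*(-50))) = -111*(-2 + (5*I*√2)*(½ + 50)) = -111*(-2 + (5*I*√2)*(101/2)) = -111*(-2 + 505*I*√2/2) = 222 - 56055*I*√2/2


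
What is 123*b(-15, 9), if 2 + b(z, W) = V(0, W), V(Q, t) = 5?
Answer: 369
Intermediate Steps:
b(z, W) = 3 (b(z, W) = -2 + 5 = 3)
123*b(-15, 9) = 123*3 = 369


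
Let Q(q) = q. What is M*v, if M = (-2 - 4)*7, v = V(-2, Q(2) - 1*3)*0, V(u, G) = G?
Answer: 0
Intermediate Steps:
v = 0 (v = (2 - 1*3)*0 = (2 - 3)*0 = -1*0 = 0)
M = -42 (M = -6*7 = -42)
M*v = -42*0 = 0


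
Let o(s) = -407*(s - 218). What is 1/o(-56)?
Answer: 1/111518 ≈ 8.9672e-6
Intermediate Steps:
o(s) = 88726 - 407*s (o(s) = -407*(-218 + s) = 88726 - 407*s)
1/o(-56) = 1/(88726 - 407*(-56)) = 1/(88726 + 22792) = 1/111518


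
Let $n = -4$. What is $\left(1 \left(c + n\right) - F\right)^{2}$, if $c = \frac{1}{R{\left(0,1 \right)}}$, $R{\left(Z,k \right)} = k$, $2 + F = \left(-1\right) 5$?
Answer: $16$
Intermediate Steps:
$F = -7$ ($F = -2 - 5 = -7$)
$c = 1$ ($c = 1^{-1} = 1$)
$\left(1 \left(c + n\right) - F\right)^{2} = \left(1 \left(1 - 4\right) - -7\right)^{2} = \left(1 \left(-3\right) + 7\right)^{2} = \left(-3 + 7\right)^{2} = 4^{2} = 16$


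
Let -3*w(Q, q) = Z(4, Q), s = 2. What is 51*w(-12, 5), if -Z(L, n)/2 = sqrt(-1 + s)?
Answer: 34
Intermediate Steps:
Z(L, n) = -2 (Z(L, n) = -2*sqrt(-1 + 2) = -2*sqrt(1) = -2*1 = -2)
w(Q, q) = 2/3 (w(Q, q) = -1/3*(-2) = 2/3)
51*w(-12, 5) = 51*(2/3) = 34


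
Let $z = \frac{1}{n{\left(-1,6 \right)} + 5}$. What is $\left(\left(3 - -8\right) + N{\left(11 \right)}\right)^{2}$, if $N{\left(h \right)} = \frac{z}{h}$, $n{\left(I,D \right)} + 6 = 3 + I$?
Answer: $\frac{14884}{121} \approx 123.01$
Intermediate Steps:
$n{\left(I,D \right)} = -3 + I$ ($n{\left(I,D \right)} = -6 + \left(3 + I\right) = -3 + I$)
$z = 1$ ($z = \frac{1}{\left(-3 - 1\right) + 5} = \frac{1}{-4 + 5} = 1^{-1} = 1$)
$N{\left(h \right)} = \frac{1}{h}$ ($N{\left(h \right)} = 1 \frac{1}{h} = \frac{1}{h}$)
$\left(\left(3 - -8\right) + N{\left(11 \right)}\right)^{2} = \left(\left(3 - -8\right) + \frac{1}{11}\right)^{2} = \left(\left(3 + 8\right) + \frac{1}{11}\right)^{2} = \left(11 + \frac{1}{11}\right)^{2} = \left(\frac{122}{11}\right)^{2} = \frac{14884}{121}$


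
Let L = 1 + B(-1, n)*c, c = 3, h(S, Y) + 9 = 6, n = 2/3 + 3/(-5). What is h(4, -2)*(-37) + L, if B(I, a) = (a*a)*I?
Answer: 8399/75 ≈ 111.99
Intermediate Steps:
n = 1/15 (n = 2*(1/3) + 3*(-1/5) = 2/3 - 3/5 = 1/15 ≈ 0.066667)
B(I, a) = I*a**2 (B(I, a) = a**2*I = I*a**2)
h(S, Y) = -3 (h(S, Y) = -9 + 6 = -3)
L = 74/75 (L = 1 - (1/15)**2*3 = 1 - 1*1/225*3 = 1 - 1/225*3 = 1 - 1/75 = 74/75 ≈ 0.98667)
h(4, -2)*(-37) + L = -3*(-37) + 74/75 = 111 + 74/75 = 8399/75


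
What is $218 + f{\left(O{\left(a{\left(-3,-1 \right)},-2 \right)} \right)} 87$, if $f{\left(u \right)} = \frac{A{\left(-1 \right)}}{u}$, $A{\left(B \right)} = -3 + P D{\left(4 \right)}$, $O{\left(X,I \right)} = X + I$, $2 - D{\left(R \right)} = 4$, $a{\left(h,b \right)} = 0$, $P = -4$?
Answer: $\frac{1}{2} \approx 0.5$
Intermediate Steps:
$D{\left(R \right)} = -2$ ($D{\left(R \right)} = 2 - 4 = -2$)
$O{\left(X,I \right)} = I + X$
$A{\left(B \right)} = 5$ ($A{\left(B \right)} = -3 - -8 = -3 + 8 = 5$)
$f{\left(u \right)} = \frac{5}{u}$
$218 + f{\left(O{\left(a{\left(-3,-1 \right)},-2 \right)} \right)} 87 = 218 + \frac{5}{-2 + 0} \cdot 87 = 218 + \frac{5}{-2} \cdot 87 = 218 + 5 \left(- \frac{1}{2}\right) 87 = 218 - \frac{435}{2} = \frac{1}{2}$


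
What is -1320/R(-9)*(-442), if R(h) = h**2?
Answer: 194480/27 ≈ 7203.0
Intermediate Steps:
-1320/R(-9)*(-442) = -1320/((-9)**2)*(-442) = -1320/81*(-442) = -1320*1/81*(-442) = -440/27*(-442) = 194480/27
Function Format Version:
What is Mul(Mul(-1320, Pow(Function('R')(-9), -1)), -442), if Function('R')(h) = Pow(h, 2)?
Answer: Rational(194480, 27) ≈ 7203.0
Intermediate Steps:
Mul(Mul(-1320, Pow(Function('R')(-9), -1)), -442) = Mul(Mul(-1320, Pow(Pow(-9, 2), -1)), -442) = Mul(Mul(-1320, Pow(81, -1)), -442) = Mul(Mul(-1320, Rational(1, 81)), -442) = Mul(Rational(-440, 27), -442) = Rational(194480, 27)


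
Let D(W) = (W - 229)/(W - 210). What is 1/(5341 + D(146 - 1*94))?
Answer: 158/844055 ≈ 0.00018719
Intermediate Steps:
D(W) = (-229 + W)/(-210 + W)
1/(5341 + D(146 - 1*94)) = 1/(5341 + (-229 + (146 - 1*94))/(-210 + (146 - 1*94))) = 1/(5341 + (-229 + (146 - 94))/(-210 + (146 - 94))) = 1/(5341 + (-229 + 52)/(-210 + 52)) = 1/(5341 - 177/(-158)) = 1/(5341 - 1/158*(-177)) = 1/(5341 + 177/158) = 1/(844055/158) = 158/844055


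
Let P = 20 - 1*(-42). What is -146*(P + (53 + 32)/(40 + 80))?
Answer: -109865/12 ≈ -9155.4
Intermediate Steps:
P = 62 (P = 20 + 42 = 62)
-146*(P + (53 + 32)/(40 + 80)) = -146*(62 + (53 + 32)/(40 + 80)) = -146*(62 + 85/120) = -146*(62 + 85*(1/120)) = -146*(62 + 17/24) = -146*1505/24 = -109865/12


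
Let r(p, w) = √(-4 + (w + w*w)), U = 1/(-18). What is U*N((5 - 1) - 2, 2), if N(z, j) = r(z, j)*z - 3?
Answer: ⅙ - √2/9 ≈ 0.0095318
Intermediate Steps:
U = -1/18 ≈ -0.055556
r(p, w) = √(-4 + w + w²) (r(p, w) = √(-4 + (w + w²)) = √(-4 + w + w²))
N(z, j) = -3 + z*√(-4 + j + j²) (N(z, j) = √(-4 + j + j²)*z - 3 = z*√(-4 + j + j²) - 3 = -3 + z*√(-4 + j + j²))
U*N((5 - 1) - 2, 2) = -(-3 + ((5 - 1) - 2)*√(-4 + 2 + 2²))/18 = -(-3 + (4 - 2)*√(-4 + 2 + 4))/18 = -(-3 + 2*√2)/18 = ⅙ - √2/9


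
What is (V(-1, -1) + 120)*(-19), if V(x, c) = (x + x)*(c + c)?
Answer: -2356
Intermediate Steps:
V(x, c) = 4*c*x (V(x, c) = (2*x)*(2*c) = 4*c*x)
(V(-1, -1) + 120)*(-19) = (4*(-1)*(-1) + 120)*(-19) = (4 + 120)*(-19) = 124*(-19) = -2356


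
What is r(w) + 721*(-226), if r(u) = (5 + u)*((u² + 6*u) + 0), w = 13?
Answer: -158500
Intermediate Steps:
r(u) = (5 + u)*(u² + 6*u)
r(w) + 721*(-226) = 13*(30 + 13² + 11*13) + 721*(-226) = 13*(30 + 169 + 143) - 162946 = 13*342 - 162946 = 4446 - 162946 = -158500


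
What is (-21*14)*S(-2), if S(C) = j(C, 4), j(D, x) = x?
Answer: -1176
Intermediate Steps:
S(C) = 4
(-21*14)*S(-2) = -21*14*4 = -294*4 = -1176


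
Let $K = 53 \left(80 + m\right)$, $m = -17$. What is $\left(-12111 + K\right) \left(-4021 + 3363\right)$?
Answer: $5771976$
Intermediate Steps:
$K = 3339$ ($K = 53 \left(80 - 17\right) = 53 \cdot 63 = 3339$)
$\left(-12111 + K\right) \left(-4021 + 3363\right) = \left(-12111 + 3339\right) \left(-4021 + 3363\right) = \left(-8772\right) \left(-658\right) = 5771976$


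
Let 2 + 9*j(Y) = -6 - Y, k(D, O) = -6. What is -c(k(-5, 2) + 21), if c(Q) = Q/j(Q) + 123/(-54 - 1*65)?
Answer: 18894/2737 ≈ 6.9032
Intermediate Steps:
j(Y) = -8/9 - Y/9 (j(Y) = -2/9 + (-6 - Y)/9 = -2/9 + (-⅔ - Y/9) = -8/9 - Y/9)
c(Q) = -123/119 + Q/(-8/9 - Q/9) (c(Q) = Q/(-8/9 - Q/9) + 123/(-54 - 1*65) = Q/(-8/9 - Q/9) + 123/(-54 - 65) = Q/(-8/9 - Q/9) + 123/(-119) = Q/(-8/9 - Q/9) + 123*(-1/119) = Q/(-8/9 - Q/9) - 123/119 = -123/119 + Q/(-8/9 - Q/9))
-c(k(-5, 2) + 21) = -6*(-164 - 199*(-6 + 21))/(119*(8 + (-6 + 21))) = -6*(-164 - 199*15)/(119*(8 + 15)) = -6*(-164 - 2985)/(119*23) = -6*(-3149)/(119*23) = -1*(-18894/2737) = 18894/2737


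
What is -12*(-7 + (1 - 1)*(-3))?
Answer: 84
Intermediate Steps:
-12*(-7 + (1 - 1)*(-3)) = -12*(-7 + 0*(-3)) = -12*(-7 + 0) = -12*(-7) = 84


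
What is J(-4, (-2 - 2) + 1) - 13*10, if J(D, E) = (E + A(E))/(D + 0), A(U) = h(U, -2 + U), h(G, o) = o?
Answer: -128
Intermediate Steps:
A(U) = -2 + U
J(D, E) = (-2 + 2*E)/D (J(D, E) = (E + (-2 + E))/(D + 0) = (-2 + 2*E)/D)
J(-4, (-2 - 2) + 1) - 13*10 = 2*(-1 + ((-2 - 2) + 1))/(-4) - 13*10 = 2*(-¼)*(-1 + (-4 + 1)) - 130 = 2*(-¼)*(-1 - 3) - 130 = 2*(-¼)*(-4) - 130 = 2 - 130 = -128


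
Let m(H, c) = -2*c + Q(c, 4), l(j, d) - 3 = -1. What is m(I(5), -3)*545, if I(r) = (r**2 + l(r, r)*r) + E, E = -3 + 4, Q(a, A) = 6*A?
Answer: 16350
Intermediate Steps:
l(j, d) = 2 (l(j, d) = 3 - 1 = 2)
E = 1
I(r) = 1 + r**2 + 2*r (I(r) = (r**2 + 2*r) + 1 = 1 + r**2 + 2*r)
m(H, c) = 24 - 2*c (m(H, c) = -2*c + 6*4 = -2*c + 24 = 24 - 2*c)
m(I(5), -3)*545 = (24 - 2*(-3))*545 = (24 + 6)*545 = 30*545 = 16350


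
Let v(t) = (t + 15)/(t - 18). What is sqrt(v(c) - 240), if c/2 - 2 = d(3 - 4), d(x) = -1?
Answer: I*sqrt(3857)/4 ≈ 15.526*I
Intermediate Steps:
c = 2 (c = 4 + 2*(-1) = 4 - 2 = 2)
v(t) = (15 + t)/(-18 + t)
sqrt(v(c) - 240) = sqrt((15 + 2)/(-18 + 2) - 240) = sqrt(17/(-16) - 240) = sqrt(-1/16*17 - 240) = sqrt(-17/16 - 240) = sqrt(-3857/16) = I*sqrt(3857)/4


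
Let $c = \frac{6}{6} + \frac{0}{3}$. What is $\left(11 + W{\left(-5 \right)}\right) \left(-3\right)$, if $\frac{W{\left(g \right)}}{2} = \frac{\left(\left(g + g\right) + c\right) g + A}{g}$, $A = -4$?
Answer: $\frac{81}{5} \approx 16.2$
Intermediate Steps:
$c = 1$ ($c = 6 \cdot \frac{1}{6} + 0 \cdot \frac{1}{3} = 1 + 0 = 1$)
$W{\left(g \right)} = \frac{2 \left(-4 + g \left(1 + 2 g\right)\right)}{g}$ ($W{\left(g \right)} = 2 \frac{\left(\left(g + g\right) + 1\right) g - 4}{g} = 2 \frac{\left(2 g + 1\right) g - 4}{g} = 2 \frac{\left(1 + 2 g\right) g - 4}{g} = 2 \frac{g \left(1 + 2 g\right) - 4}{g} = 2 \frac{-4 + g \left(1 + 2 g\right)}{g} = \frac{2 \left(-4 + g \left(1 + 2 g\right)\right)}{g}$)
$\left(11 + W{\left(-5 \right)}\right) \left(-3\right) = \left(11 + \left(2 - \frac{8}{-5} + 4 \left(-5\right)\right)\right) \left(-3\right) = \left(11 - \frac{82}{5}\right) \left(-3\right) = \left(- \frac{27}{5}\right) \left(-3\right) = \frac{81}{5}$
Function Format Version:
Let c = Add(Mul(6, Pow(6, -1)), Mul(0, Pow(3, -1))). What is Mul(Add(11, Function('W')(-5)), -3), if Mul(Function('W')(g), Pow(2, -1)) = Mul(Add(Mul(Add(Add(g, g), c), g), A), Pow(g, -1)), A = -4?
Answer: Rational(81, 5) ≈ 16.200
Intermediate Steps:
c = 1 (c = Add(Mul(6, Rational(1, 6)), Mul(0, Rational(1, 3))) = Add(1, 0) = 1)
Function('W')(g) = Mul(2, Pow(g, -1), Add(-4, Mul(g, Add(1, Mul(2, g))))) (Function('W')(g) = Mul(2, Mul(Add(Mul(Add(Add(g, g), 1), g), -4), Pow(g, -1))) = Mul(2, Mul(Add(Mul(Add(Mul(2, g), 1), g), -4), Pow(g, -1))) = Mul(2, Mul(Add(Mul(Add(1, Mul(2, g)), g), -4), Pow(g, -1))) = Mul(2, Mul(Add(Mul(g, Add(1, Mul(2, g))), -4), Pow(g, -1))) = Mul(2, Mul(Add(-4, Mul(g, Add(1, Mul(2, g)))), Pow(g, -1))) = Mul(2, Mul(Pow(g, -1), Add(-4, Mul(g, Add(1, Mul(2, g)))))) = Mul(2, Pow(g, -1), Add(-4, Mul(g, Add(1, Mul(2, g))))))
Mul(Add(11, Function('W')(-5)), -3) = Mul(Add(11, Add(2, Mul(-8, Pow(-5, -1)), Mul(4, -5))), -3) = Mul(Add(11, Add(2, Mul(-8, Rational(-1, 5)), -20)), -3) = Mul(Add(11, Add(2, Rational(8, 5), -20)), -3) = Mul(Add(11, Rational(-82, 5)), -3) = Mul(Rational(-27, 5), -3) = Rational(81, 5)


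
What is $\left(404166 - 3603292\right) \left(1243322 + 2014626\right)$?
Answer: $-10422586153448$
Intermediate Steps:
$\left(404166 - 3603292\right) \left(1243322 + 2014626\right) = \left(-3199126\right) 3257948 = -10422586153448$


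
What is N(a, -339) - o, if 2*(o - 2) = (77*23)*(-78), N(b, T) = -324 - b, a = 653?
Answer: 68090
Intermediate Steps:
o = -69067 (o = 2 + ((77*23)*(-78))/2 = 2 + (1771*(-78))/2 = 2 + (½)*(-138138) = 2 - 69069 = -69067)
N(a, -339) - o = (-324 - 1*653) - 1*(-69067) = (-324 - 653) + 69067 = -977 + 69067 = 68090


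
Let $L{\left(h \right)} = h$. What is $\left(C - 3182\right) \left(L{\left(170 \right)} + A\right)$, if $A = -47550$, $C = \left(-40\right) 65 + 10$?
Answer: $273477360$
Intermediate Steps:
$C = -2590$ ($C = -2600 + 10 = -2590$)
$\left(C - 3182\right) \left(L{\left(170 \right)} + A\right) = \left(-2590 - 3182\right) \left(170 - 47550\right) = \left(-5772\right) \left(-47380\right) = 273477360$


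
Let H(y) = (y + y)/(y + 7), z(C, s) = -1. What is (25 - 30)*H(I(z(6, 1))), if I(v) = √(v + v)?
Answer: -10*√2/(√2 - 7*I) ≈ -0.39216 - 1.9411*I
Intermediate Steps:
I(v) = √2*√v (I(v) = √(2*v) = √2*√v)
H(y) = 2*y/(7 + y) (H(y) = (2*y)/(7 + y) = 2*y/(7 + y))
(25 - 30)*H(I(z(6, 1))) = (25 - 30)*(2*(√2*√(-1))/(7 + √2*√(-1))) = -10*√2*I/(7 + √2*I) = -10*I*√2/(7 + I*√2)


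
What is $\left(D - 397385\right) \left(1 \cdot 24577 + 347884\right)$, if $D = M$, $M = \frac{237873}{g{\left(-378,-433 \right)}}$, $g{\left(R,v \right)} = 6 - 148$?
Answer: $- \frac{21106077272323}{142} \approx -1.4863 \cdot 10^{11}$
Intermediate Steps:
$g{\left(R,v \right)} = -142$
$M = - \frac{237873}{142}$ ($M = \frac{237873}{-142} = 237873 \left(- \frac{1}{142}\right) = - \frac{237873}{142} \approx -1675.2$)
$D = - \frac{237873}{142} \approx -1675.2$
$\left(D - 397385\right) \left(1 \cdot 24577 + 347884\right) = \left(- \frac{237873}{142} - 397385\right) \left(1 \cdot 24577 + 347884\right) = - \frac{56666543 \left(24577 + 347884\right)}{142} = \left(- \frac{56666543}{142}\right) 372461 = - \frac{21106077272323}{142}$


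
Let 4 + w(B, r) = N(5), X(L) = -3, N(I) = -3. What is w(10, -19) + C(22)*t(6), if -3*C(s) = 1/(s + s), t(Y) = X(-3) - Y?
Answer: -305/44 ≈ -6.9318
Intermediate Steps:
w(B, r) = -7 (w(B, r) = -4 - 3 = -7)
t(Y) = -3 - Y
C(s) = -1/(6*s) (C(s) = -1/(3*(s + s)) = -1/(2*s)/3 = -1/(6*s))
w(10, -19) + C(22)*t(6) = -7 + (-1/6/22)*(-3 - 1*6) = -7 + (-1/6*1/22)*(-3 - 6) = -7 - 1/132*(-9) = -7 + 3/44 = -305/44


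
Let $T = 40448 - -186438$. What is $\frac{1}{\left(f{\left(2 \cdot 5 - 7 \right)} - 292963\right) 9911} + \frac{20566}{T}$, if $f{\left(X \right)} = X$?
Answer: $\frac{2714269409367}{29944069413280} \approx 0.090645$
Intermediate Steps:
$T = 226886$ ($T = 40448 + 186438 = 226886$)
$\frac{1}{\left(f{\left(2 \cdot 5 - 7 \right)} - 292963\right) 9911} + \frac{20566}{T} = \frac{1}{\left(\left(2 \cdot 5 - 7\right) - 292963\right) 9911} + \frac{20566}{226886} = \frac{1}{\left(10 - 7\right) - 292963} \cdot \frac{1}{9911} + 20566 \cdot \frac{1}{226886} = \frac{1}{3 - 292963} \cdot \frac{1}{9911} + \frac{10283}{113443} = \frac{1}{-292960} \cdot \frac{1}{9911} + \frac{10283}{113443} = \left(- \frac{1}{292960}\right) \frac{1}{9911} + \frac{10283}{113443} = - \frac{1}{2903526560} + \frac{10283}{113443} = \frac{2714269409367}{29944069413280}$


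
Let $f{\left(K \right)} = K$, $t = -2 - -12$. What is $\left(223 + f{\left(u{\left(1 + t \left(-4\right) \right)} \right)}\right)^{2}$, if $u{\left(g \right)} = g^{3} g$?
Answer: $5353041104896$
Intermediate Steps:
$t = 10$ ($t = -2 + 12 = 10$)
$u{\left(g \right)} = g^{4}$
$\left(223 + f{\left(u{\left(1 + t \left(-4\right) \right)} \right)}\right)^{2} = \left(223 + \left(1 + 10 \left(-4\right)\right)^{4}\right)^{2} = \left(223 + \left(1 - 40\right)^{4}\right)^{2} = \left(223 + \left(-39\right)^{4}\right)^{2} = \left(223 + 2313441\right)^{2} = 2313664^{2} = 5353041104896$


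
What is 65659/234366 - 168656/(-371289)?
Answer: 1936536259/2636894478 ≈ 0.73440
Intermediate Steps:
65659/234366 - 168656/(-371289) = 65659*(1/234366) - 168656*(-1/371289) = 5969/21306 + 168656/371289 = 1936536259/2636894478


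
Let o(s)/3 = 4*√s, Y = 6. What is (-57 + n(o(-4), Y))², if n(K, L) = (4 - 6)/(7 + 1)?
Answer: 52441/16 ≈ 3277.6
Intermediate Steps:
o(s) = 12*√s (o(s) = 3*(4*√s) = 12*√s)
n(K, L) = -¼ (n(K, L) = -2/8 = -2*⅛ = -¼)
(-57 + n(o(-4), Y))² = (-57 - ¼)² = (-229/4)² = 52441/16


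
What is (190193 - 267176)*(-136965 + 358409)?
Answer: -17047423452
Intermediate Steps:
(190193 - 267176)*(-136965 + 358409) = -76983*221444 = -17047423452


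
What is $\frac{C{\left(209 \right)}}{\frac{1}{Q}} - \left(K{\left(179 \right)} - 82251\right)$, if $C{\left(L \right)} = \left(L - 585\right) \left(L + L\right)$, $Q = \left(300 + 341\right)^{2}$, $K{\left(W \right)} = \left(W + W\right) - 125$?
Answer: $-64577262990$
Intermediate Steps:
$K{\left(W \right)} = -125 + 2 W$ ($K{\left(W \right)} = 2 W - 125 = -125 + 2 W$)
$Q = 410881$ ($Q = 641^{2} = 410881$)
$C{\left(L \right)} = 2 L \left(-585 + L\right)$ ($C{\left(L \right)} = \left(-585 + L\right) 2 L = 2 L \left(-585 + L\right)$)
$\frac{C{\left(209 \right)}}{\frac{1}{Q}} - \left(K{\left(179 \right)} - 82251\right) = \frac{2 \cdot 209 \left(-585 + 209\right)}{\frac{1}{410881}} - \left(\left(-125 + 2 \cdot 179\right) - 82251\right) = 2 \cdot 209 \left(-376\right) \frac{1}{\frac{1}{410881}} - \left(\left(-125 + 358\right) - 82251\right) = \left(-157168\right) 410881 - \left(233 - 82251\right) = -64577345008 - -82018 = -64577345008 + 82018 = -64577262990$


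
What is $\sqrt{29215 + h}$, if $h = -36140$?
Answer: $5 i \sqrt{277} \approx 83.217 i$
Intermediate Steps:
$\sqrt{29215 + h} = \sqrt{29215 - 36140} = \sqrt{-6925} = 5 i \sqrt{277}$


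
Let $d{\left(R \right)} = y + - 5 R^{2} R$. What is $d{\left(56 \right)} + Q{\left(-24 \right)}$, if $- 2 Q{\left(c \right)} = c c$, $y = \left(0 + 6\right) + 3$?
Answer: $-878359$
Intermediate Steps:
$y = 9$ ($y = 6 + 3 = 9$)
$Q{\left(c \right)} = - \frac{c^{2}}{2}$ ($Q{\left(c \right)} = - \frac{c c}{2} = - \frac{c^{2}}{2}$)
$d{\left(R \right)} = 9 - 5 R^{3}$ ($d{\left(R \right)} = 9 + - 5 R^{2} R = 9 - 5 R^{3}$)
$d{\left(56 \right)} + Q{\left(-24 \right)} = \left(9 - 5 \cdot 56^{3}\right) - \frac{\left(-24\right)^{2}}{2} = \left(9 - 878080\right) - 288 = -878071 - 288 = -878359$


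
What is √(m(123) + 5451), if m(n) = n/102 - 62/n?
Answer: √95345489094/4182 ≈ 73.836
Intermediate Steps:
m(n) = -62/n + n/102 (m(n) = n*(1/102) - 62/n = n/102 - 62/n = -62/n + n/102)
√(m(123) + 5451) = √((-62/123 + (1/102)*123) + 5451) = √((-62*1/123 + 41/34) + 5451) = √((-62/123 + 41/34) + 5451) = √(2935/4182 + 5451) = √(22799017/4182) = √95345489094/4182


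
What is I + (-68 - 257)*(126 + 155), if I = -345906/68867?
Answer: -6289624681/68867 ≈ -91330.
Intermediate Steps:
I = -345906/68867 (I = -345906*1/68867 = -345906/68867 ≈ -5.0228)
I + (-68 - 257)*(126 + 155) = -345906/68867 + (-68 - 257)*(126 + 155) = -345906/68867 - 325*281 = -345906/68867 - 91325 = -6289624681/68867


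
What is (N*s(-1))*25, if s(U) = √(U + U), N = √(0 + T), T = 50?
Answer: 250*I ≈ 250.0*I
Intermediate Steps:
N = 5*√2 (N = √(0 + 50) = √50 = 5*√2 ≈ 7.0711)
s(U) = √2*√U (s(U) = √(2*U) = √2*√U)
(N*s(-1))*25 = ((5*√2)*(√2*√(-1)))*25 = ((5*√2)*(√2*I))*25 = ((5*√2)*(I*√2))*25 = (10*I)*25 = 250*I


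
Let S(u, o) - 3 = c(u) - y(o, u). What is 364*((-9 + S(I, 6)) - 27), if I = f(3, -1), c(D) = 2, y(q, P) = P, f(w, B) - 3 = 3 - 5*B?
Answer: -15288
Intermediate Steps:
f(w, B) = 6 - 5*B (f(w, B) = 3 + (3 - 5*B) = 6 - 5*B)
I = 11 (I = 6 - 5*(-1) = 6 + 5 = 11)
S(u, o) = 5 - u (S(u, o) = 3 + (2 - u) = 5 - u)
364*((-9 + S(I, 6)) - 27) = 364*((-9 + (5 - 1*11)) - 27) = 364*((-9 + (5 - 11)) - 27) = 364*((-9 - 6) - 27) = 364*(-15 - 27) = 364*(-42) = -15288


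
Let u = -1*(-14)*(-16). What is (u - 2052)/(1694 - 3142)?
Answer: 569/362 ≈ 1.5718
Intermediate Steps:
u = -224 (u = 14*(-16) = -224)
(u - 2052)/(1694 - 3142) = (-224 - 2052)/(1694 - 3142) = -2276/(-1448) = -2276*(-1/1448) = 569/362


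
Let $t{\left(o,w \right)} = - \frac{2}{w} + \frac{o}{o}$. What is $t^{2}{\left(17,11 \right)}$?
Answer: $\frac{81}{121} \approx 0.66942$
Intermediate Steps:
$t{\left(o,w \right)} = 1 - \frac{2}{w}$ ($t{\left(o,w \right)} = - \frac{2}{w} + 1 = 1 - \frac{2}{w}$)
$t^{2}{\left(17,11 \right)} = \left(\frac{-2 + 11}{11}\right)^{2} = \left(\frac{1}{11} \cdot 9\right)^{2} = \left(\frac{9}{11}\right)^{2} = \frac{81}{121}$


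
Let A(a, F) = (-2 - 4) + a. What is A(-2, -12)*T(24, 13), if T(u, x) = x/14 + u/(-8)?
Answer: 116/7 ≈ 16.571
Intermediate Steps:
A(a, F) = -6 + a
T(u, x) = -u/8 + x/14 (T(u, x) = x*(1/14) + u*(-⅛) = x/14 - u/8 = -u/8 + x/14)
A(-2, -12)*T(24, 13) = (-6 - 2)*(-⅛*24 + (1/14)*13) = -8*(-3 + 13/14) = -8*(-29/14) = 116/7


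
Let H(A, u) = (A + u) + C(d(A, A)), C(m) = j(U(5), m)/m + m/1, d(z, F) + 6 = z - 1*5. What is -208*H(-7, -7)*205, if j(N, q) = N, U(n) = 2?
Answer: 12322960/9 ≈ 1.3692e+6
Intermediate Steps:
d(z, F) = -11 + z (d(z, F) = -6 + (z - 1*5) = -6 + (z - 5) = -6 + (-5 + z) = -11 + z)
C(m) = m + 2/m (C(m) = 2/m + m/1 = 2/m + m*1 = 2/m + m = m + 2/m)
H(A, u) = -11 + u + 2*A + 2/(-11 + A) (H(A, u) = (A + u) + ((-11 + A) + 2/(-11 + A)) = (A + u) + (-11 + A + 2/(-11 + A)) = -11 + u + 2*A + 2/(-11 + A))
-208*H(-7, -7)*205 = -208*(2 + (-11 - 7)*(-11 - 7 + 2*(-7)))/(-11 - 7)*205 = -208*(2 - 18*(-11 - 7 - 14))/(-18)*205 = -(-104)*(2 - 18*(-32))/9*205 = -(-104)*(2 + 576)/9*205 = -(-104)*578/9*205 = -208*(-289/9)*205 = (60112/9)*205 = 12322960/9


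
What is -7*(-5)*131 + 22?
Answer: 4607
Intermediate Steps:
-7*(-5)*131 + 22 = 35*131 + 22 = 4585 + 22 = 4607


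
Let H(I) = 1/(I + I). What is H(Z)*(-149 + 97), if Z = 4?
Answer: -13/2 ≈ -6.5000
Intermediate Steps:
H(I) = 1/(2*I)
H(Z)*(-149 + 97) = ((½)/4)*(-149 + 97) = ((½)*(¼))*(-52) = (⅛)*(-52) = -13/2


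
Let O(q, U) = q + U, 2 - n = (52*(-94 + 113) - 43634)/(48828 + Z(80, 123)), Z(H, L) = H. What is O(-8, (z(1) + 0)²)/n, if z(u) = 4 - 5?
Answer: -24454/10033 ≈ -2.4374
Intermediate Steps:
z(u) = -1
n = 70231/24454 (n = 2 - (52*(-94 + 113) - 43634)/(48828 + 80) = 2 - (52*19 - 43634)/48908 = 2 - (988 - 43634)/48908 = 2 - (-42646)/48908 = 2 - 1*(-21323/24454) = 2 + 21323/24454 = 70231/24454 ≈ 2.8720)
O(q, U) = U + q
O(-8, (z(1) + 0)²)/n = ((-1 + 0)² - 8)/(70231/24454) = ((-1)² - 8)*(24454/70231) = (1 - 8)*(24454/70231) = -7*24454/70231 = -24454/10033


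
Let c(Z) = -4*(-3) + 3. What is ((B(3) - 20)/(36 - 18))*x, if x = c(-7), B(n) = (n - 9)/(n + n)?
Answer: -35/2 ≈ -17.500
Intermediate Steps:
c(Z) = 15 (c(Z) = 12 + 3 = 15)
B(n) = (-9 + n)/(2*n) (B(n) = (-9 + n)/((2*n)) = (-9 + n)*(1/(2*n)) = (-9 + n)/(2*n))
x = 15
((B(3) - 20)/(36 - 18))*x = (((1/2)*(-9 + 3)/3 - 20)/(36 - 18))*15 = (((1/2)*(1/3)*(-6) - 20)/18)*15 = ((-1 - 20)*(1/18))*15 = -21*1/18*15 = -7/6*15 = -35/2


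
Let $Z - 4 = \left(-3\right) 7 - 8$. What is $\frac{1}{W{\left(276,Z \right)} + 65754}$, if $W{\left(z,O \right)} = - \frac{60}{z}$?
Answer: $\frac{23}{1512337} \approx 1.5208 \cdot 10^{-5}$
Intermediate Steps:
$Z = -25$ ($Z = 4 - 29 = -25$)
$\frac{1}{W{\left(276,Z \right)} + 65754} = \frac{1}{- \frac{60}{276} + 65754} = \frac{1}{\left(-60\right) \frac{1}{276} + 65754} = \frac{1}{- \frac{5}{23} + 65754} = \frac{1}{\frac{1512337}{23}} = \frac{23}{1512337}$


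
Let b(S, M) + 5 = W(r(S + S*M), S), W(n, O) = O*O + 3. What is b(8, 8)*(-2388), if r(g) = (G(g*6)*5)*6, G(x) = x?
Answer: -148056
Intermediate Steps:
r(g) = 180*g (r(g) = ((g*6)*5)*6 = ((6*g)*5)*6 = (30*g)*6 = 180*g)
W(n, O) = 3 + O² (W(n, O) = O² + 3 = 3 + O²)
b(S, M) = -2 + S² (b(S, M) = -5 + (3 + S²) = -2 + S²)
b(8, 8)*(-2388) = (-2 + 8²)*(-2388) = (-2 + 64)*(-2388) = 62*(-2388) = -148056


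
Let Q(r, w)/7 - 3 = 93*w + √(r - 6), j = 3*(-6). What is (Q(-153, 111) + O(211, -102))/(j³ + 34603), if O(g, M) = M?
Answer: 72180/28771 + 7*I*√159/28771 ≈ 2.5088 + 0.0030679*I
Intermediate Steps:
j = -18
Q(r, w) = 21 + 7*√(-6 + r) + 651*w (Q(r, w) = 21 + 7*(93*w + √(r - 6)) = 21 + 7*(93*w + √(-6 + r)) = 21 + 7*(√(-6 + r) + 93*w) = 21 + (7*√(-6 + r) + 651*w) = 21 + 7*√(-6 + r) + 651*w)
(Q(-153, 111) + O(211, -102))/(j³ + 34603) = ((21 + 7*√(-6 - 153) + 651*111) - 102)/((-18)³ + 34603) = ((21 + 7*√(-159) + 72261) - 102)/(-5832 + 34603) = ((21 + 7*(I*√159) + 72261) - 102)/28771 = ((21 + 7*I*√159 + 72261) - 102)*(1/28771) = ((72282 + 7*I*√159) - 102)*(1/28771) = (72180 + 7*I*√159)*(1/28771) = 72180/28771 + 7*I*√159/28771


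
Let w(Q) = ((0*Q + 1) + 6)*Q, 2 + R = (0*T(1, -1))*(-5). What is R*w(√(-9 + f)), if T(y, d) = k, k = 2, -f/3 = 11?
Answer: -14*I*√42 ≈ -90.73*I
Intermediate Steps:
f = -33 (f = -3*11 = -33)
T(y, d) = 2
R = -2 (R = -2 + (0*2)*(-5) = -2 + 0*(-5) = -2 + 0 = -2)
w(Q) = 7*Q (w(Q) = ((0 + 1) + 6)*Q = (1 + 6)*Q = 7*Q)
R*w(√(-9 + f)) = -14*√(-9 - 33) = -14*√(-42) = -14*I*√42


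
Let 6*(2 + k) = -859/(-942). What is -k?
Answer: 10445/5652 ≈ 1.8480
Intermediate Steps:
k = -10445/5652 (k = -2 + (-859/(-942))/6 = -2 + (-859*(-1/942))/6 = -2 + (1/6)*(859/942) = -2 + 859/5652 = -10445/5652 ≈ -1.8480)
-k = -1*(-10445/5652) = 10445/5652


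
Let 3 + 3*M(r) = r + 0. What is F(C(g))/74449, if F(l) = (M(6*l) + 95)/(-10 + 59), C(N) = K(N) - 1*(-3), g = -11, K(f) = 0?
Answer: 100/3648001 ≈ 2.7412e-5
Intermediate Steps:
M(r) = -1 + r/3 (M(r) = -1 + (r + 0)/3 = -1 + r/3)
C(N) = 3 (C(N) = 0 - 1*(-3) = 0 + 3 = 3)
F(l) = 94/49 + 2*l/49 (F(l) = ((-1 + (6*l)/3) + 95)/(-10 + 59) = ((-1 + 2*l) + 95)/49 = (94 + 2*l)*(1/49) = 94/49 + 2*l/49)
F(C(g))/74449 = (94/49 + (2/49)*3)/74449 = (94/49 + 6/49)*(1/74449) = (100/49)*(1/74449) = 100/3648001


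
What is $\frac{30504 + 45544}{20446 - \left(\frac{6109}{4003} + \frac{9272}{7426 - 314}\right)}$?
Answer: $\frac{16914344251}{4546902194} \approx 3.72$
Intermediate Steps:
$\frac{30504 + 45544}{20446 - \left(\frac{6109}{4003} + \frac{9272}{7426 - 314}\right)} = \frac{76048}{20446 - \left(\frac{6109}{4003} + \frac{9272}{7426 - 314}\right)} = \frac{76048}{20446 - \left(\frac{6109}{4003} + \frac{9272}{7112}\right)} = \frac{76048}{20446 - \frac{10070378}{3558667}} = \frac{76048}{\frac{72750435104}{3558667}} = 76048 \cdot \frac{3558667}{72750435104} = \frac{16914344251}{4546902194}$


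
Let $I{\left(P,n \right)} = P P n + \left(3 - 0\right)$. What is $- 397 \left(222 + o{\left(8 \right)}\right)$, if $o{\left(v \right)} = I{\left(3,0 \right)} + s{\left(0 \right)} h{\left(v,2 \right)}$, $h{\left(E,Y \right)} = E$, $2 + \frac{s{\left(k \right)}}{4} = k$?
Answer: $-63917$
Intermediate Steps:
$s{\left(k \right)} = -8 + 4 k$
$I{\left(P,n \right)} = 3 + n P^{2}$ ($I{\left(P,n \right)} = P^{2} n + \left(3 + 0\right) = n P^{2} + 3 = 3 + n P^{2}$)
$o{\left(v \right)} = 3 - 8 v$ ($o{\left(v \right)} = \left(3 + 0 \cdot 3^{2}\right) + \left(-8 + 4 \cdot 0\right) v = \left(3 + 0 \cdot 9\right) + \left(-8 + 0\right) v = \left(3 + 0\right) - 8 v = 3 - 8 v$)
$- 397 \left(222 + o{\left(8 \right)}\right) = - 397 \left(222 + \left(3 - 64\right)\right) = - 397 \left(222 - 61\right) = \left(-397\right) 161 = -63917$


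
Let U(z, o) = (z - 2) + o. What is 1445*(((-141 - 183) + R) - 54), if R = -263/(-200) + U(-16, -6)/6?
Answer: -22003593/40 ≈ -5.5009e+5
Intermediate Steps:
U(z, o) = -2 + o + z (U(z, o) = (-2 + z) + o = -2 + o + z)
R = -537/200 (R = -263/(-200) + (-2 - 6 - 16)/6 = -263*(-1/200) - 24*⅙ = 263/200 - 4 = -537/200 ≈ -2.6850)
1445*(((-141 - 183) + R) - 54) = 1445*(((-141 - 183) - 537/200) - 54) = 1445*((-324 - 537/200) - 54) = 1445*(-65337/200 - 54) = 1445*(-76137/200) = -22003593/40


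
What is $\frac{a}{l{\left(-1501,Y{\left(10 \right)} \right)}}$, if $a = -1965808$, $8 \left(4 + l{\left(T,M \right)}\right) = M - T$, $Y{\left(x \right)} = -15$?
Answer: $-10816$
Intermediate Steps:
$l{\left(T,M \right)} = -4 - \frac{T}{8} + \frac{M}{8}$ ($l{\left(T,M \right)} = -4 + \frac{M - T}{8} = -4 + \left(- \frac{T}{8} + \frac{M}{8}\right) = -4 - \frac{T}{8} + \frac{M}{8}$)
$\frac{a}{l{\left(-1501,Y{\left(10 \right)} \right)}} = - \frac{1965808}{-4 - - \frac{1501}{8} + \frac{1}{8} \left(-15\right)} = - \frac{1965808}{-4 + \frac{1501}{8} - \frac{15}{8}} = - \frac{1965808}{\frac{727}{4}} = \left(-1965808\right) \frac{4}{727} = -10816$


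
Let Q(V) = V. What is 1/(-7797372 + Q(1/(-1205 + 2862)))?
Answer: -1657/12920245403 ≈ -1.2825e-7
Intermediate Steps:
1/(-7797372 + Q(1/(-1205 + 2862))) = 1/(-7797372 + 1/(-1205 + 2862)) = 1/(-7797372 + 1/1657) = 1/(-12920245403/1657) = -1657/12920245403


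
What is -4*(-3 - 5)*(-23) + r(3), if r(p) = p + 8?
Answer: -725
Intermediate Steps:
r(p) = 8 + p
-4*(-3 - 5)*(-23) + r(3) = -4*(-3 - 5)*(-23) + (8 + 3) = -4*(-8)*(-23) + 11 = 32*(-23) + 11 = -736 + 11 = -725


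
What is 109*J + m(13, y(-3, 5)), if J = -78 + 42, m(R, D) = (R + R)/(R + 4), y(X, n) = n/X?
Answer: -66682/17 ≈ -3922.5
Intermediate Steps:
m(R, D) = 2*R/(4 + R) (m(R, D) = (2*R)/(4 + R) = 2*R/(4 + R))
J = -36
109*J + m(13, y(-3, 5)) = 109*(-36) + 2*13/(4 + 13) = -3924 + 2*13/17 = -3924 + 2*13*(1/17) = -3924 + 26/17 = -66682/17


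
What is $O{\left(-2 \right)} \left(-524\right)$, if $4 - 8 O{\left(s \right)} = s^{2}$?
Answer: $0$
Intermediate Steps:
$O{\left(s \right)} = \frac{1}{2} - \frac{s^{2}}{8}$
$O{\left(-2 \right)} \left(-524\right) = \left(\frac{1}{2} - \frac{\left(-2\right)^{2}}{8}\right) \left(-524\right) = \left(\frac{1}{2} - \frac{1}{2}\right) \left(-524\right) = 0 \left(-524\right) = 0$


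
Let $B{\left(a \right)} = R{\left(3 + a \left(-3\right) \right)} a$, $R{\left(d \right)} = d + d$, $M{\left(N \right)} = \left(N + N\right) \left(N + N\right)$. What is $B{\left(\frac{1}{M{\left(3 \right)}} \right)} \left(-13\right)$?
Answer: $- \frac{455}{216} \approx -2.1065$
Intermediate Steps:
$M{\left(N \right)} = 4 N^{2}$ ($M{\left(N \right)} = 2 N 2 N = 4 N^{2}$)
$R{\left(d \right)} = 2 d$
$B{\left(a \right)} = a \left(6 - 6 a\right)$ ($B{\left(a \right)} = 2 \left(3 + a \left(-3\right)\right) a = 2 \left(3 - 3 a\right) a = \left(6 - 6 a\right) a = a \left(6 - 6 a\right)$)
$B{\left(\frac{1}{M{\left(3 \right)}} \right)} \left(-13\right) = \frac{6 \left(1 - \frac{1}{4 \cdot 3^{2}}\right)}{4 \cdot 3^{2}} \left(-13\right) = \frac{6 \left(1 - \frac{1}{4 \cdot 9}\right)}{4 \cdot 9} \left(-13\right) = \frac{6 \left(1 - \frac{1}{36}\right)}{36} \left(-13\right) = 6 \cdot \frac{1}{36} \left(1 - \frac{1}{36}\right) \left(-13\right) = 6 \cdot \frac{1}{36} \cdot \frac{35}{36} \left(-13\right) = \frac{35}{216} \left(-13\right) = - \frac{455}{216}$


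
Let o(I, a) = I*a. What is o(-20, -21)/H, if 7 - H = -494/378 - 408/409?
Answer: 16233210/359621 ≈ 45.140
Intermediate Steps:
H = 719242/77301 (H = 7 - (-494/378 - 408/409) = 7 - (-494*1/378 - 408*1/409) = 7 - (-247/189 - 408/409) = 7 - 1*(-178135/77301) = 7 + 178135/77301 = 719242/77301 ≈ 9.3044)
o(-20, -21)/H = (-20*(-21))/(719242/77301) = 420*(77301/719242) = 16233210/359621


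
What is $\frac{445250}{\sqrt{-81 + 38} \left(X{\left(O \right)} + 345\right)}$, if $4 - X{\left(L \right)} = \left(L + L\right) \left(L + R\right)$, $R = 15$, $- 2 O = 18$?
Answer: $- \frac{445250 i \sqrt{43}}{19651} \approx - 148.58 i$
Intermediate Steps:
$O = -9$ ($O = \left(- \frac{1}{2}\right) 18 = -9$)
$X{\left(L \right)} = 4 - 2 L \left(15 + L\right)$ ($X{\left(L \right)} = 4 - \left(L + L\right) \left(L + 15\right) = 4 - 2 L \left(15 + L\right)$)
$\frac{445250}{\sqrt{-81 + 38} \left(X{\left(O \right)} + 345\right)} = \frac{445250}{\sqrt{-81 + 38} \left(\left(4 - -270 - 2 \left(-9\right)^{2}\right) + 345\right)} = \frac{445250}{\sqrt{-43} \left(\left(4 + 270 - 162\right) + 345\right)} = \frac{445250}{i \sqrt{43} \left(\left(4 + 270 - 162\right) + 345\right)} = \frac{445250}{i \sqrt{43} \left(112 + 345\right)} = \frac{445250}{i \sqrt{43} \cdot 457} = \frac{445250}{457 i \sqrt{43}} = 445250 \left(- \frac{i \sqrt{43}}{19651}\right) = - \frac{445250 i \sqrt{43}}{19651}$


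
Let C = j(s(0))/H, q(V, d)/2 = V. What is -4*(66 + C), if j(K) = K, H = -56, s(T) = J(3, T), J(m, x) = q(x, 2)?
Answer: -264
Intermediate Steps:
q(V, d) = 2*V
J(m, x) = 2*x
s(T) = 2*T
C = 0 (C = (2*0)/(-56) = 0*(-1/56) = 0)
-4*(66 + C) = -4*(66 + 0) = -4*66 = -264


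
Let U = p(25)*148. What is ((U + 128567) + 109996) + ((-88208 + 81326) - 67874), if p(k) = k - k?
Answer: 163807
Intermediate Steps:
p(k) = 0
U = 0 (U = 0*148 = 0)
((U + 128567) + 109996) + ((-88208 + 81326) - 67874) = ((0 + 128567) + 109996) + ((-88208 + 81326) - 67874) = (128567 + 109996) + (-6882 - 67874) = 238563 - 74756 = 163807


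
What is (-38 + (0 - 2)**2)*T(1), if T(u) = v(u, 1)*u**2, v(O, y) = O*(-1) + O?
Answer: 0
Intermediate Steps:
v(O, y) = 0 (v(O, y) = -O + O = 0)
T(u) = 0 (T(u) = 0*u**2 = 0)
(-38 + (0 - 2)**2)*T(1) = (-38 + (0 - 2)**2)*0 = (-38 + (-2)**2)*0 = (-38 + 4)*0 = -34*0 = 0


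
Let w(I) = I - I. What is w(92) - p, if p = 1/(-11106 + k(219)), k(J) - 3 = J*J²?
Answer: -1/10492356 ≈ -9.5307e-8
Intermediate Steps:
k(J) = 3 + J³ (k(J) = 3 + J*J² = 3 + J³)
w(I) = 0
p = 1/10492356 (p = 1/(-11106 + (3 + 219³)) = 1/(-11106 + (3 + 10503459)) = 1/(-11106 + 10503462) = 1/10492356 ≈ 9.5307e-8)
w(92) - p = 0 - 1*1/10492356 = 0 - 1/10492356 = -1/10492356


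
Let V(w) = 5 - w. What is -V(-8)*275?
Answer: -3575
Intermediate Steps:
-V(-8)*275 = -(5 - 1*(-8))*275 = -(5 + 8)*275 = -13*275 = -1*3575 = -3575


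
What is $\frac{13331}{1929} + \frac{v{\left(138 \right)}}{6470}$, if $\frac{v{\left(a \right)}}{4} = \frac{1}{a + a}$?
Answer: $\frac{661262251}{95684830} \approx 6.9108$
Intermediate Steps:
$v{\left(a \right)} = \frac{2}{a}$ ($v{\left(a \right)} = \frac{4}{a + a} = \frac{4}{2 a} = 4 \frac{1}{2 a} = \frac{2}{a}$)
$\frac{13331}{1929} + \frac{v{\left(138 \right)}}{6470} = \frac{13331}{1929} + \frac{2 \cdot \frac{1}{138}}{6470} = 13331 \cdot \frac{1}{1929} + 2 \cdot \frac{1}{138} \cdot \frac{1}{6470} = \frac{13331}{1929} + \frac{1}{69} \cdot \frac{1}{6470} = \frac{13331}{1929} + \frac{1}{446430} = \frac{661262251}{95684830}$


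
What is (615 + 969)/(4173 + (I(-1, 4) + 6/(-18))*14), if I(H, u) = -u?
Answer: 4752/12337 ≈ 0.38518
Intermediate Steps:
(615 + 969)/(4173 + (I(-1, 4) + 6/(-18))*14) = (615 + 969)/(4173 + (-1*4 + 6/(-18))*14) = 1584/(4173 + (-4 + 6*(-1/18))*14) = 1584/(4173 + (-4 - 1/3)*14) = 1584/(4173 - 13/3*14) = 1584/(4173 - 182/3) = 1584/(12337/3) = 1584*(3/12337) = 4752/12337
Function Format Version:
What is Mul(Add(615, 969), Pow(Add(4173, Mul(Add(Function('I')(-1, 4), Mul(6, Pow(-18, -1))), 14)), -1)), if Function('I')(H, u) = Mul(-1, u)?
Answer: Rational(4752, 12337) ≈ 0.38518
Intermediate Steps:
Mul(Add(615, 969), Pow(Add(4173, Mul(Add(Function('I')(-1, 4), Mul(6, Pow(-18, -1))), 14)), -1)) = Mul(Add(615, 969), Pow(Add(4173, Mul(Add(Mul(-1, 4), Mul(6, Pow(-18, -1))), 14)), -1)) = Mul(1584, Pow(Add(4173, Mul(Add(-4, Mul(6, Rational(-1, 18))), 14)), -1)) = Mul(1584, Pow(Add(4173, Mul(Add(-4, Rational(-1, 3)), 14)), -1)) = Mul(1584, Pow(Add(4173, Mul(Rational(-13, 3), 14)), -1)) = Mul(1584, Pow(Add(4173, Rational(-182, 3)), -1)) = Mul(1584, Pow(Rational(12337, 3), -1)) = Mul(1584, Rational(3, 12337)) = Rational(4752, 12337)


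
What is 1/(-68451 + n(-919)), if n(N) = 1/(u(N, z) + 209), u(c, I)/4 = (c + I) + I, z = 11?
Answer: -3379/231295930 ≈ -1.4609e-5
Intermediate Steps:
u(c, I) = 4*c + 8*I (u(c, I) = 4*((c + I) + I) = 4*((I + c) + I) = 4*(c + 2*I) = 4*c + 8*I)
n(N) = 1/(297 + 4*N) (n(N) = 1/((4*N + 8*11) + 209) = 1/((4*N + 88) + 209) = 1/((88 + 4*N) + 209) = 1/(297 + 4*N))
1/(-68451 + n(-919)) = 1/(-68451 + 1/(297 + 4*(-919))) = 1/(-68451 + 1/(297 - 3676)) = 1/(-68451 + 1/(-3379)) = 1/(-68451 - 1/3379) = 1/(-231295930/3379) = -3379/231295930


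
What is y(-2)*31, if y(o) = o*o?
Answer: 124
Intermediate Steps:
y(o) = o**2
y(-2)*31 = (-2)**2*31 = 4*31 = 124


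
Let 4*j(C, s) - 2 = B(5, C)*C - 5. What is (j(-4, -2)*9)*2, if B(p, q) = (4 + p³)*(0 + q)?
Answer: 18549/2 ≈ 9274.5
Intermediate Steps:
B(p, q) = q*(4 + p³) (B(p, q) = (4 + p³)*q = q*(4 + p³))
j(C, s) = -¾ + 129*C²/4 (j(C, s) = ½ + ((C*(4 + 5³))*C - 5)/4 = ½ + ((C*(4 + 125))*C - 5)/4 = ½ + ((C*129)*C - 5)/4 = ½ + ((129*C)*C - 5)/4 = ½ + (129*C² - 5)/4 = ½ + (-5 + 129*C²)/4 = ½ + (-5/4 + 129*C²/4) = -¾ + 129*C²/4)
(j(-4, -2)*9)*2 = ((-¾ + (129/4)*(-4)²)*9)*2 = ((-¾ + (129/4)*16)*9)*2 = ((-¾ + 516)*9)*2 = ((2061/4)*9)*2 = (18549/4)*2 = 18549/2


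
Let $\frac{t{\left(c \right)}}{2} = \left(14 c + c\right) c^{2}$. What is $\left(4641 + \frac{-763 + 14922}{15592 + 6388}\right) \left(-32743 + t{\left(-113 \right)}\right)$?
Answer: $- \frac{4419615643381367}{21980} \approx -2.0107 \cdot 10^{11}$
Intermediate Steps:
$t{\left(c \right)} = 30 c^{3}$ ($t{\left(c \right)} = 2 \left(14 c + c\right) c^{2} = 2 \cdot 15 c c^{2} = 2 \cdot 15 c^{3} = 30 c^{3}$)
$\left(4641 + \frac{-763 + 14922}{15592 + 6388}\right) \left(-32743 + t{\left(-113 \right)}\right) = \left(4641 + \frac{-763 + 14922}{15592 + 6388}\right) \left(-32743 + 30 \left(-113\right)^{3}\right) = \left(4641 + \frac{14159}{21980}\right) \left(-32743 + 30 \left(-1442897\right)\right) = \left(4641 + 14159 \cdot \frac{1}{21980}\right) \left(-32743 - 43286910\right) = \left(4641 + \frac{14159}{21980}\right) \left(-43319653\right) = \frac{102023339}{21980} \left(-43319653\right) = - \frac{4419615643381367}{21980}$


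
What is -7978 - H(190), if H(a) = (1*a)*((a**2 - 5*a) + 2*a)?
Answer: -6758678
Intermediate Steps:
H(a) = a*(a**2 - 3*a)
-7978 - H(190) = -7978 - 190**2*(-3 + 190) = -7978 - 36100*187 = -7978 - 1*6750700 = -7978 - 6750700 = -6758678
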